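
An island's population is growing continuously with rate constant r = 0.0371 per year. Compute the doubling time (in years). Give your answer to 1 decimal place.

doubling time = ln(2) / |r| = 0.69315 / 0.0371

doubling time ≈ 18.7 years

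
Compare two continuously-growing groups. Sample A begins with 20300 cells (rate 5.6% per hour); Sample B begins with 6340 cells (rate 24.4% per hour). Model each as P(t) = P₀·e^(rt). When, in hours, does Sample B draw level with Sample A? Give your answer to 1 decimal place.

t ≈ 6.2 hours

20300·e^(0.056t) = 6340·e^(0.244t)
20300/6340 = e^((0.244 − 0.056)t) → ln(3.20189) = 0.188·t
t = 1.16374 / 0.188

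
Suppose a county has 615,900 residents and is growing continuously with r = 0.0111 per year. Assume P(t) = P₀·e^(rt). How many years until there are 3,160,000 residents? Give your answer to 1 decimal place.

3160000 = 615900 · e^(0.0111·t)
t = ln(3160000/615900) / 0.0111 = ln(5.1307) / 0.0111 = 1.63524 / 0.0111

t ≈ 147.3 years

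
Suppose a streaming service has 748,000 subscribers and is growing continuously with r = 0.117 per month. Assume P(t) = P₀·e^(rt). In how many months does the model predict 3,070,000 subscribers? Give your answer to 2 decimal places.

3070000 = 748000 · e^(0.117·t)
t = ln(3070000/748000) / 0.117 = ln(4.10428) / 0.117 = 1.41203 / 0.117

t ≈ 12.07 months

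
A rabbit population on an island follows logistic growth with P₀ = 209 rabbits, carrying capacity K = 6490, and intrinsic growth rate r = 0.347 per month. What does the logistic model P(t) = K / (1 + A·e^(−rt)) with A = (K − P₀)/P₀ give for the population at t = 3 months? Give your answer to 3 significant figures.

≈ 559 rabbits

A = (6490 − 209)/209 = 30.05263
P(3) = 6490 / (1 + 30.05263·e^(−0.347·3)) = 6490 / (1 + 30.05263·0.353101)
= 6490 / 11.61163 ≈ 558.92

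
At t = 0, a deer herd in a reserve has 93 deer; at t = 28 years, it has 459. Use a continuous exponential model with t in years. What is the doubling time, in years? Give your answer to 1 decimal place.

doubling time ≈ 12.2 years

r = ln(459/93) / 28 = ln(4.93548) / 28 ≈ 0.057016 per year
doubling time = ln 2 / |r| = 0.69315 / 0.057016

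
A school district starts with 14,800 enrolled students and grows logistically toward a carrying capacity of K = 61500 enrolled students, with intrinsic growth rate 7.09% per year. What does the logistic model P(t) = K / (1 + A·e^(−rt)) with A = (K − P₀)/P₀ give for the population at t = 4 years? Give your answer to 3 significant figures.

≈ 18,200 enrolled students

A = (61500 − 14800)/14800 = 3.15541
P(4) = 61500 / (1 + 3.15541·e^(−0.0709·4)) = 61500 / (1 + 3.15541·0.753068)
= 61500 / 3.37623 ≈ 18215.56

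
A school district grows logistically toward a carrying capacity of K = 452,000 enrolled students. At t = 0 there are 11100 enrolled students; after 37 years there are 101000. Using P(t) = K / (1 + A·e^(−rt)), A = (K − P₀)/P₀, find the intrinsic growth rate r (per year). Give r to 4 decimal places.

r ≈ 0.0658 per year

A = (452000 − 11100)/11100 = 39.72072
101000 = 452000/(1 + 39.72072·e^(−r·37)) → e^(−37r) = (4.47525 − 1)/39.72072 = 0.087492
r = −ln(0.087492)/37 = 2.43621/37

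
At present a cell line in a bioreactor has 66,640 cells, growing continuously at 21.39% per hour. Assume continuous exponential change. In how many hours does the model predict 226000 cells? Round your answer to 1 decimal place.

t ≈ 5.7 hours

226000 = 66640 · e^(0.2139·t)
t = ln(226000/66640) / 0.2139 = ln(3.39136) / 0.2139 = 1.22123 / 0.2139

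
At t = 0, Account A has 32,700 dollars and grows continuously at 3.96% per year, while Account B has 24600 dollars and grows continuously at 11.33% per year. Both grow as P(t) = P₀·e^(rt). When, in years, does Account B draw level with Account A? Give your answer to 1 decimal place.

t ≈ 3.9 years

32700·e^(0.0396t) = 24600·e^(0.1133t)
32700/24600 = e^((0.1133 − 0.0396)t) → ln(1.32927) = 0.0737·t
t = 0.28463 / 0.0737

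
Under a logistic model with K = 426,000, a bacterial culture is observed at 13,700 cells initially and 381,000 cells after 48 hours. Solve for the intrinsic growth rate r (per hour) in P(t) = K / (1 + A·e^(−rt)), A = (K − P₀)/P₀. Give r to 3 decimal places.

r ≈ 0.115 per hour

A = (426000 − 13700)/13700 = 30.09489
381000 = 426000/(1 + 30.09489·e^(−r·48)) → e^(−48r) = (1.11811 − 1)/30.09489 = 0.003925
r = −ln(0.003925)/48 = 5.54049/48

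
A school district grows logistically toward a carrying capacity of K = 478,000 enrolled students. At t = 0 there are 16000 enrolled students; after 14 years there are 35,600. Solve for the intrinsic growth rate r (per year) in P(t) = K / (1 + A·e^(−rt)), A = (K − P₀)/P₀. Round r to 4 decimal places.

r ≈ 0.0602 per year

A = (478000 − 16000)/16000 = 28.875
35600 = 478000/(1 + 28.875·e^(−r·14)) → e^(−14r) = (13.42697 − 1)/28.875 = 0.430371
r = −ln(0.430371)/14 = 0.84311/14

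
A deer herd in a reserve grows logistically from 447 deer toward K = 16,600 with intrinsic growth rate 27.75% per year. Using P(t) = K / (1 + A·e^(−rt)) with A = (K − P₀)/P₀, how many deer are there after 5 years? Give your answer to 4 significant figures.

A = (16600 − 447)/447 = 36.13647
P(5) = 16600 / (1 + 36.13647·e^(−0.2775·5)) = 16600 / (1 + 36.13647·0.249699)
= 16600 / 10.02323 ≈ 1656.15

≈ 1,656 deer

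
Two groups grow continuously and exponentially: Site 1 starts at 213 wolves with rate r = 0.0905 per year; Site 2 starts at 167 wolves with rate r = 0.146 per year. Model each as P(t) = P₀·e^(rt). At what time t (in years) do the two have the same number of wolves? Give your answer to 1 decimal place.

t ≈ 4.4 years

213·e^(0.0905t) = 167·e^(0.146t)
213/167 = e^((0.146 − 0.0905)t) → ln(1.27545) = 0.0555·t
t = 0.2433 / 0.0555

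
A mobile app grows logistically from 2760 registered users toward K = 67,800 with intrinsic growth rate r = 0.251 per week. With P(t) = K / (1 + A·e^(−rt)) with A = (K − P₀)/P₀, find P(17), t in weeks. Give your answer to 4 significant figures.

≈ 50,960 registered users

A = (67800 − 2760)/2760 = 23.56522
P(17) = 67800 / (1 + 23.56522·e^(−0.251·17)) = 67800 / (1 + 23.56522·0.014024)
= 67800 / 1.33047 ≈ 50959.29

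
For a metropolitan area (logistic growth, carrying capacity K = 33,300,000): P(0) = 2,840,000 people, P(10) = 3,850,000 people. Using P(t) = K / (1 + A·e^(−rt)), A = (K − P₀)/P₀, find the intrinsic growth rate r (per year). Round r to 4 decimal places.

r ≈ 0.0338 per year

A = (33300000 − 2840000)/2840000 = 10.72535
3850000 = 33300000/(1 + 10.72535·e^(−r·10)) → e^(−10r) = (8.64935 − 1)/10.72535 = 0.713203
r = −ln(0.713203)/10 = 0.33799/10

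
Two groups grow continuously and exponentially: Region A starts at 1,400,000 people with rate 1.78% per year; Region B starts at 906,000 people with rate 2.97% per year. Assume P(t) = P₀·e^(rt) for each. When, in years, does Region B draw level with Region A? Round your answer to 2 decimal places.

t ≈ 36.57 years

1400000·e^(0.0178t) = 906000·e^(0.0297t)
1400000/906000 = e^((0.0297 − 0.0178)t) → ln(1.54525) = 0.0119·t
t = 0.43519 / 0.0119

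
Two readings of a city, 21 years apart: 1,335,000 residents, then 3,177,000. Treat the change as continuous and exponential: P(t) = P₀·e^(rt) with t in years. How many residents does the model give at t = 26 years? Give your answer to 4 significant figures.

≈ 3,905,000 residents

r = ln(3177000/1335000) / 21 ≈ 0.041286 per year
P(26) = 1335000 · e^(0.041286·26) = 1335000 · 2.92541 ≈ 3905427.96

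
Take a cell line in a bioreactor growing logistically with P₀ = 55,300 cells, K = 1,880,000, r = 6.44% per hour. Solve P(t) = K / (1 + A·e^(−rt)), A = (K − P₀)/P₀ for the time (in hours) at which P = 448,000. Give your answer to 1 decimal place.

t ≈ 36.2 hours

A = (1880000 − 55300)/55300 = 32.99638
448000 = 1880000/(1 + 32.99638·e^(−0.0644t)) → 1 + 32.99638·e^(−0.0644t) = 4.19643
e^(−0.0644t) = 0.096872 → t = ln(10.32289)/0.0644 = 2.33436/0.0644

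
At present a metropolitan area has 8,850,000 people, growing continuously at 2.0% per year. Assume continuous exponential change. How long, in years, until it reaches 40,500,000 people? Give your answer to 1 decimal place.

40500000 = 8850000 · e^(0.02·t)
t = ln(40500000/8850000) / 0.02 = ln(4.57627) / 0.02 = 1.52088 / 0.02

t ≈ 76.0 years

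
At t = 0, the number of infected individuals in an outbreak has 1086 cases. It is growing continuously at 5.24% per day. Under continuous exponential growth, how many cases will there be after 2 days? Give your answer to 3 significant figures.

≈ 1,210 cases

P(2) = 1086 · e^(0.0524·2) = 1086 · e^(0.1048)
= 1086 · 1.11049 ≈ 1205.99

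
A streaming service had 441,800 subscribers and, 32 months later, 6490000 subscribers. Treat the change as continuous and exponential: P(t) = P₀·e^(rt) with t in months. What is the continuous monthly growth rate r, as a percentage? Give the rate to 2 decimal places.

r ≈ 8.40% per month

6490000 = 441800 · e^(r·32)
e^(32r) = 6490000/441800 = 14.6899
r = ln(14.6899) / 32 = 2.68716 / 32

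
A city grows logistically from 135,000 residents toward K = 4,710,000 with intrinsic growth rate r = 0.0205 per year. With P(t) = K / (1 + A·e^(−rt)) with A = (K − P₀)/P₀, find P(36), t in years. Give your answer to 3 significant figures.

≈ 274,000 residents

A = (4710000 − 135000)/135000 = 33.88889
P(36) = 4710000 / (1 + 33.88889·e^(−0.0205·36)) = 4710000 / (1 + 33.88889·0.478069)
= 4710000 / 17.20123 ≈ 273817.62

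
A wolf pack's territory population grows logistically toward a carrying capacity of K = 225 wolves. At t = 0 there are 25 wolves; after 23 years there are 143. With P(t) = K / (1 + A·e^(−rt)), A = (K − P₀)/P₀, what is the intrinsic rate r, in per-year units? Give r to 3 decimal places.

r ≈ 0.115 per year

A = (225 − 25)/25 = 8
143 = 225/(1 + 8·e^(−r·23)) → e^(−23r) = (1.57343 − 1)/8 = 0.071678
r = −ln(0.071678)/23 = 2.63557/23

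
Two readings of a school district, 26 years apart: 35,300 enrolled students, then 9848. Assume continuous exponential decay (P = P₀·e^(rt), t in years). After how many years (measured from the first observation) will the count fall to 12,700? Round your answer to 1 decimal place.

t ≈ 20.8 years

r = ln(9848/35300) / 26 ≈ -0.049101 per year
t = ln(12700/35300) / r = -1.02228 / -0.049101 ≈ 20.82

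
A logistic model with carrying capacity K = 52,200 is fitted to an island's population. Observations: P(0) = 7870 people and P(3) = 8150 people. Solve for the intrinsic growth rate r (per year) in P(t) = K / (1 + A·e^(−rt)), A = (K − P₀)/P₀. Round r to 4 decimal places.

A = (52200 − 7870)/7870 = 5.63278
8150 = 52200/(1 + 5.63278·e^(−r·3)) → e^(−3r) = (6.40491 − 1)/5.63278 = 0.959545
r = −ln(0.959545)/3 = 0.0413/3

r ≈ 0.0138 per year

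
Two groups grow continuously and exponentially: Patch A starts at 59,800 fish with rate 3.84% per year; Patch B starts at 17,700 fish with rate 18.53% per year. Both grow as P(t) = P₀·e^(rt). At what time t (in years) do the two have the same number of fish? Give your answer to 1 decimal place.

t ≈ 8.3 years

59800·e^(0.0384t) = 17700·e^(0.1853t)
59800/17700 = e^((0.1853 − 0.0384)t) → ln(3.37853) = 0.1469·t
t = 1.21744 / 0.1469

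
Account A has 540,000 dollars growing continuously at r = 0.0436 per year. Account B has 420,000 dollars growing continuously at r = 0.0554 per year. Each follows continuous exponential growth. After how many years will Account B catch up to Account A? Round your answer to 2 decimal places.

t ≈ 21.30 years

540000·e^(0.0436t) = 420000·e^(0.0554t)
540000/420000 = e^((0.0554 − 0.0436)t) → ln(1.28571) = 0.0118·t
t = 0.25131 / 0.0118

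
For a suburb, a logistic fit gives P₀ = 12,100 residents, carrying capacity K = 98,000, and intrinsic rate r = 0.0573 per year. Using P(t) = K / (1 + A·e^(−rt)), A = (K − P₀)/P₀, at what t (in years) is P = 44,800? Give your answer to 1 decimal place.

A = (98000 − 12100)/12100 = 7.09917
44800 = 98000/(1 + 7.09917·e^(−0.0573t)) → 1 + 7.09917·e^(−0.0573t) = 2.1875
e^(−0.0573t) = 0.167273 → t = ln(5.97825)/0.0573 = 1.78813/0.0573

t ≈ 31.2 years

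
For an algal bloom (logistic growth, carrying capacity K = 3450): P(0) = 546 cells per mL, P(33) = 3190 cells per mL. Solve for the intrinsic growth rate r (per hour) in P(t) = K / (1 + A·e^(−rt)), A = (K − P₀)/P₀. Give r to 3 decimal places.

r ≈ 0.127 per hour

A = (3450 − 546)/546 = 5.31868
3190 = 3450/(1 + 5.31868·e^(−r·33)) → e^(−33r) = (1.0815 − 1)/5.31868 = 0.015324
r = −ln(0.015324)/33 = 4.17832/33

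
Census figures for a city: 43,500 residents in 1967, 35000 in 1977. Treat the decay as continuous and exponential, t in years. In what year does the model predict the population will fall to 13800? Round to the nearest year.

r = ln(35000/43500) / 10 = -0.21741/10 ≈ -0.021741 per year
t = ln(13800/43500) / r = -1.14809/-0.021741 ≈ 52.81 years after 1967

year 2020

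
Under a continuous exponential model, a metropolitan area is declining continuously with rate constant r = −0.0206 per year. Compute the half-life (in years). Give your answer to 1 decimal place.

half-life ≈ 33.6 years

half-life = ln(2) / |r| = 0.69315 / 0.0206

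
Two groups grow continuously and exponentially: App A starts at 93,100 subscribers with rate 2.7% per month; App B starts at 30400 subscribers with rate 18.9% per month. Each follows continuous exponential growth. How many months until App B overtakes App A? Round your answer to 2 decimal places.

93100·e^(0.027t) = 30400·e^(0.189t)
93100/30400 = e^((0.189 − 0.027)t) → ln(3.0625) = 0.162·t
t = 1.11923 / 0.162

t ≈ 6.91 months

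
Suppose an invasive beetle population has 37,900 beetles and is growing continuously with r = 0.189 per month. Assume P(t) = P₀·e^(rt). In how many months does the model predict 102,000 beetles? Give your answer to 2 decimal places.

102000 = 37900 · e^(0.189·t)
t = ln(102000/37900) / 0.189 = ln(2.69129) / 0.189 = 0.99002 / 0.189

t ≈ 5.24 months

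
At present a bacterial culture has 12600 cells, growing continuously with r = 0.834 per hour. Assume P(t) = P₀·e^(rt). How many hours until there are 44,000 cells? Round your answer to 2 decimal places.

t ≈ 1.50 hours

44000 = 12600 · e^(0.834·t)
t = ln(44000/12600) / 0.834 = ln(3.49206) / 0.834 = 1.25049 / 0.834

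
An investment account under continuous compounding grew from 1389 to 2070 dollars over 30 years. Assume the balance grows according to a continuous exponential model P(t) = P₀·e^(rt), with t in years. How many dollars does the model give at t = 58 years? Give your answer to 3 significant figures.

r = ln(2070/1389) / 30 ≈ 0.013299 per year
P(58) = 1389 · e^(0.013299·58) = 1389 · 2.16264 ≈ 3003.91

≈ 3,000 dollars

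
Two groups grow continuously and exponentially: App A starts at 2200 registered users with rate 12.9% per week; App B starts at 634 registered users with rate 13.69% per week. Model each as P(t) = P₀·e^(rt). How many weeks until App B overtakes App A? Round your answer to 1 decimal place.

t ≈ 157.5 weeks

2200·e^(0.129t) = 634·e^(0.1369t)
2200/634 = e^((0.1369 − 0.129)t) → ln(3.47003) = 0.0079·t
t = 1.24416 / 0.0079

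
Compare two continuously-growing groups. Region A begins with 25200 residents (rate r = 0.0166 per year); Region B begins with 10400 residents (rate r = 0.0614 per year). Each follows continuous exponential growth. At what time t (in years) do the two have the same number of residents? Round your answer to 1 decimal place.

t ≈ 19.8 years

25200·e^(0.0166t) = 10400·e^(0.0614t)
25200/10400 = e^((0.0614 − 0.0166)t) → ln(2.42308) = 0.0448·t
t = 0.88504 / 0.0448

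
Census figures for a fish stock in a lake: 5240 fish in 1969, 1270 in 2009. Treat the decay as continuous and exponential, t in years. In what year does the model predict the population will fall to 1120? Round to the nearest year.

r = ln(1270/5240) / 40 = -1.4173/40 ≈ -0.035433 per year
t = ln(1120/5240) / r = -1.54299/-0.035433 ≈ 43.55 years after 1969

year 2013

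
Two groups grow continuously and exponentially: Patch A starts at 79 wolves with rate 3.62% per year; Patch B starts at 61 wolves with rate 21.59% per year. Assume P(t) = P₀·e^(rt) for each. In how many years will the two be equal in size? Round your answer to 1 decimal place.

79·e^(0.0362t) = 61·e^(0.2159t)
79/61 = e^((0.2159 − 0.0362)t) → ln(1.29508) = 0.1797·t
t = 0.25857 / 0.1797

t ≈ 1.4 years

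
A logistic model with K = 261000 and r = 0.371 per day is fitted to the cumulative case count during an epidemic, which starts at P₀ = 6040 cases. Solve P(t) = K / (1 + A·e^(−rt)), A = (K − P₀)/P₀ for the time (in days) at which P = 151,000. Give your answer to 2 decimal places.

A = (261000 − 6040)/6040 = 42.21192
151000 = 261000/(1 + 42.21192·e^(−0.371t)) → 1 + 42.21192·e^(−0.371t) = 1.72848
e^(−0.371t) = 0.017258 → t = ln(57.94545)/0.371 = 4.0595/0.371

t ≈ 10.94 days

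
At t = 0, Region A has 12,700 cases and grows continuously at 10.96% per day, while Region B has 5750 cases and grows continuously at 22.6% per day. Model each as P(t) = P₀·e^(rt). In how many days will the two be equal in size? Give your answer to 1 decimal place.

t ≈ 6.8 days

12700·e^(0.1096t) = 5750·e^(0.226t)
12700/5750 = e^((0.226 − 0.1096)t) → ln(2.2087) = 0.1164·t
t = 0.7924 / 0.1164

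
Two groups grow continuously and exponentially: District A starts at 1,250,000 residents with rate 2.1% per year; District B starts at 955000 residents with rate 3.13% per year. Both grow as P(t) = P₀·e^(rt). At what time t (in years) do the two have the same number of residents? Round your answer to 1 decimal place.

1250000·e^(0.021t) = 955000·e^(0.0313t)
1250000/955000 = e^((0.0313 − 0.021)t) → ln(1.3089) = 0.0103·t
t = 0.26919 / 0.0103

t ≈ 26.1 years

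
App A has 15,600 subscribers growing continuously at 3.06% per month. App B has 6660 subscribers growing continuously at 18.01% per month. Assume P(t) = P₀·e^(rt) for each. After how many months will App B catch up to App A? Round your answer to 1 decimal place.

15600·e^(0.0306t) = 6660·e^(0.1801t)
15600/6660 = e^((0.1801 − 0.0306)t) → ln(2.34234) = 0.1495·t
t = 0.85115 / 0.1495

t ≈ 5.7 months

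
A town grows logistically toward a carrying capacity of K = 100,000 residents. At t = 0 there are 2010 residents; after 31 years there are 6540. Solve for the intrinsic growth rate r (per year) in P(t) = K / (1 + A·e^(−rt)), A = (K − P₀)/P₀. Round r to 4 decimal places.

r ≈ 0.0396 per year

A = (100000 − 2010)/2010 = 48.75124
6540 = 100000/(1 + 48.75124·e^(−r·31)) → e^(−31r) = (15.29052 − 1)/48.75124 = 0.293131
r = −ln(0.293131)/31 = 1.22713/31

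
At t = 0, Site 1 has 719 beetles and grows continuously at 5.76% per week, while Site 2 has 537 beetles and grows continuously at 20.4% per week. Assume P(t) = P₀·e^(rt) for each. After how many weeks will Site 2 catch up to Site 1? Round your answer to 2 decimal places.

719·e^(0.0576t) = 537·e^(0.204t)
719/537 = e^((0.204 − 0.0576)t) → ln(1.33892) = 0.1464·t
t = 0.29186 / 0.1464

t ≈ 1.99 weeks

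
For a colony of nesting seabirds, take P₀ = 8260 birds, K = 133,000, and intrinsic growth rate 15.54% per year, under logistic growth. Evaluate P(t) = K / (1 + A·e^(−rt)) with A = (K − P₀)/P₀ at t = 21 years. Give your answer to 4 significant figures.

A = (133000 − 8260)/8260 = 15.10169
P(21) = 133000 / (1 + 15.10169·e^(−0.1554·21)) = 133000 / (1 + 15.10169·0.038258)
= 133000 / 1.57776 ≈ 84296.61

≈ 84,300 birds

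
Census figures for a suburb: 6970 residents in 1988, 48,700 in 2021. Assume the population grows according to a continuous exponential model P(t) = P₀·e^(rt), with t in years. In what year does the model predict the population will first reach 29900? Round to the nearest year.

r = ln(48700/6970) / 33 = 1.94406/33 ≈ 0.058911 per year
t = ln(29900/6970) / r = 1.45624/0.058911 ≈ 24.72 years after 1988

year 2013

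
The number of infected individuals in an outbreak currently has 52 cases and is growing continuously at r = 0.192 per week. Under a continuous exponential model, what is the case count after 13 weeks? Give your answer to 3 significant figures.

≈ 631 cases

P(13) = 52 · e^(0.192·13) = 52 · e^(2.496)
= 52 · 12.13386 ≈ 630.96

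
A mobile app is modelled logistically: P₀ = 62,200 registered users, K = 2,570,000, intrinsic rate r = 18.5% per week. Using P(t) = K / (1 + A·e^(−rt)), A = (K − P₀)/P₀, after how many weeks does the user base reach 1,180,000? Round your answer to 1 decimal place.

A = (2570000 − 62200)/62200 = 40.31833
1180000 = 2570000/(1 + 40.31833·e^(−0.185t)) → 1 + 40.31833·e^(−0.185t) = 2.17797
e^(−0.185t) = 0.029217 → t = ln(34.22707)/0.185 = 3.53302/0.185

t ≈ 19.1 weeks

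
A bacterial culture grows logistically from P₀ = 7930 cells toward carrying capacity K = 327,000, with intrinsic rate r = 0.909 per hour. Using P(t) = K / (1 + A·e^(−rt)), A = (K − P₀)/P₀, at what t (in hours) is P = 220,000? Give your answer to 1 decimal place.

t ≈ 4.9 hours

A = (327000 − 7930)/7930 = 40.23581
220000 = 327000/(1 + 40.23581·e^(−0.909t)) → 1 + 40.23581·e^(−0.909t) = 1.48636
e^(−0.909t) = 0.012088 → t = ln(82.72784)/0.909 = 4.41556/0.909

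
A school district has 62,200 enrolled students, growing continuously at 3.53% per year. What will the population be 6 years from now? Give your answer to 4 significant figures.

≈ 76,870 enrolled students

P(6) = 62200 · e^(0.0353·6) = 62200 · e^(0.2118)
= 62200 · 1.2359 ≈ 76873.02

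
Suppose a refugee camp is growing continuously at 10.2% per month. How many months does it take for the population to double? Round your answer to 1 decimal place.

doubling time = ln(2) / |r| = 0.69315 / 0.102

doubling time ≈ 6.8 months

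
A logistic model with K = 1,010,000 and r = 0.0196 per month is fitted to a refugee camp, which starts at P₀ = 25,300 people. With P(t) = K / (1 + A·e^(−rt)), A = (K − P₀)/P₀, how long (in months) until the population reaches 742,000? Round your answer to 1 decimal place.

A = (1010000 − 25300)/25300 = 38.92095
742000 = 1010000/(1 + 38.92095·e^(−0.0196t)) → 1 + 38.92095·e^(−0.0196t) = 1.36119
e^(−0.0196t) = 0.00928 → t = ln(107.75875)/0.0196 = 4.67989/0.0196

t ≈ 238.8 months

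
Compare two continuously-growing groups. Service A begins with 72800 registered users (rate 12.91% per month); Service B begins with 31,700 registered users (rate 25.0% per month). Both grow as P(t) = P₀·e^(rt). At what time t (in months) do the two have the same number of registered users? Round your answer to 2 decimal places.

t ≈ 6.88 months

72800·e^(0.1291t) = 31700·e^(0.25t)
72800/31700 = e^((0.25 − 0.1291)t) → ln(2.29653) = 0.1209·t
t = 0.8314 / 0.1209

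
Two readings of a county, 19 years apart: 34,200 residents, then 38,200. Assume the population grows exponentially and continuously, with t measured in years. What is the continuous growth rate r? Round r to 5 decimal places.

38200 = 34200 · e^(r·19)
e^(19r) = 38200/34200 = 1.11696
r = ln(1.11696) / 19 = 0.11061 / 19

r ≈ 0.00582 per year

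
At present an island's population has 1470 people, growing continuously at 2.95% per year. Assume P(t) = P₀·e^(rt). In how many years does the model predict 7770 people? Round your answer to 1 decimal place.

7770 = 1470 · e^(0.0295·t)
t = ln(7770/1470) / 0.0295 = ln(5.28571) / 0.0295 = 1.66501 / 0.0295

t ≈ 56.4 years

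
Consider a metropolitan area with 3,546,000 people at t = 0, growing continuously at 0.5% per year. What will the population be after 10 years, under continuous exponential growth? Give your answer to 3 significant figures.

≈ 3,730,000 people

P(10) = 3546000 · e^(0.005·10) = 3546000 · e^(0.05)
= 3546000 · 1.05127 ≈ 3727807.31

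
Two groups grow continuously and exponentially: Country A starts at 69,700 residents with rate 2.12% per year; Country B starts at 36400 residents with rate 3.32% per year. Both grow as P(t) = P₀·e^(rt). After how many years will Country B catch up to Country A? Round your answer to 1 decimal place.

69700·e^(0.0212t) = 36400·e^(0.0332t)
69700/36400 = e^((0.0332 − 0.0212)t) → ln(1.91484) = 0.012·t
t = 0.64963 / 0.012

t ≈ 54.1 years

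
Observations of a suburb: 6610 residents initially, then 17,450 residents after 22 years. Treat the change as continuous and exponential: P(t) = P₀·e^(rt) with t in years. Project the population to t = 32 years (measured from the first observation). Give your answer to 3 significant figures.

r = ln(17450/6610) / 22 ≈ 0.044125 per year
P(32) = 6610 · e^(0.044125·32) = 6610 · 4.10419 ≈ 27128.7

≈ 27,100 residents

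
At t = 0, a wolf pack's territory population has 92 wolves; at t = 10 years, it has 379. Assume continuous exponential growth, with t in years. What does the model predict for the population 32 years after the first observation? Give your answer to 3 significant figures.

r = ln(379/92) / 10 ≈ 0.141575 per year
P(32) = 92 · e^(0.141575·32) = 92 · 92.79497 ≈ 8537.14

≈ 8,540 wolves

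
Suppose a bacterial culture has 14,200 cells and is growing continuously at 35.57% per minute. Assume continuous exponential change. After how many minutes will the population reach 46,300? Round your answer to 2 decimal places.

46300 = 14200 · e^(0.3557·t)
t = ln(46300/14200) / 0.3557 = ln(3.26056) / 0.3557 = 1.1819 / 0.3557

t ≈ 3.32 minutes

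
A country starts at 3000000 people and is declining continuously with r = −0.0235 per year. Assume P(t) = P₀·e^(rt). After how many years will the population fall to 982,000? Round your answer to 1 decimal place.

t ≈ 47.5 years

982000 = 3000000 · e^(-0.0235·t)
t = ln(982000/3000000) / -0.0235 = ln(0.32733) / -0.0235 = -1.11678 / -0.0235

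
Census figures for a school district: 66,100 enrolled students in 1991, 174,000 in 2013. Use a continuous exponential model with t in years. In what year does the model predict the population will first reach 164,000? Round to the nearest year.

r = ln(174000/66100) / 22 = 0.96789/22 ≈ 0.043995 per year
t = ln(164000/66100) / r = 0.9087/0.043995 ≈ 20.65 years after 1991

year 2012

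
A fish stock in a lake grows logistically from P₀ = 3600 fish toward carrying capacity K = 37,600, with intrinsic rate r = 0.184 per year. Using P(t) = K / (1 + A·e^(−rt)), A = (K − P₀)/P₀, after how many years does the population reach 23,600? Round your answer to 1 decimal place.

A = (37600 − 3600)/3600 = 9.44444
23600 = 37600/(1 + 9.44444·e^(−0.184t)) → 1 + 9.44444·e^(−0.184t) = 1.59322
e^(−0.184t) = 0.062812 → t = ln(15.92063)/0.184 = 2.76762/0.184

t ≈ 15.0 years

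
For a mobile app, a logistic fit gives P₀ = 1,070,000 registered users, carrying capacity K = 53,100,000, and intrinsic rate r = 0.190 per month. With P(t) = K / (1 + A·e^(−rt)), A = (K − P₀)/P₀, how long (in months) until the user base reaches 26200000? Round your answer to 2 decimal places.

t ≈ 20.30 months

A = (53100000 − 1070000)/1070000 = 48.62617
26200000 = 53100000/(1 + 48.62617·e^(−0.19t)) → 1 + 48.62617·e^(−0.19t) = 2.02672
e^(−0.19t) = 0.021115 → t = ln(47.3608)/0.19 = 3.85779/0.19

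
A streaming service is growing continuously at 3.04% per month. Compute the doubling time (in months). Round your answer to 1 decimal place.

doubling time ≈ 22.8 months

doubling time = ln(2) / |r| = 0.69315 / 0.0304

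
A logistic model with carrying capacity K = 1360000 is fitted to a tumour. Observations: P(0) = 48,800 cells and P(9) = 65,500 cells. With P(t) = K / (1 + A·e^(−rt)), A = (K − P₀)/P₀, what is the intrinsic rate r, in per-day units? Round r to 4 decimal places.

A = (1360000 − 48800)/48800 = 26.86885
65500 = 1360000/(1 + 26.86885·e^(−r·9)) → e^(−9r) = (20.76336 − 1)/26.86885 = 0.735549
r = −ln(0.735549)/9 = 0.30714/9

r ≈ 0.0341 per day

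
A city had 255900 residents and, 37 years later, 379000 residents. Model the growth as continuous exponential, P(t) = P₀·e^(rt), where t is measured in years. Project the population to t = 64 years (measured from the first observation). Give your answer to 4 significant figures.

≈ 504,800 residents

r = ln(379000/255900) / 37 ≈ 0.010615 per year
P(64) = 255900 · e^(0.010615·64) = 255900 · 1.9726 ≈ 504787.31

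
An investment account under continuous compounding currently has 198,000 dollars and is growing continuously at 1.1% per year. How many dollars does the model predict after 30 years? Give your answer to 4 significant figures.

P(30) = 198000 · e^(0.011·30) = 198000 · e^(0.33)
= 198000 · 1.39097 ≈ 275411.69

≈ 275,400 dollars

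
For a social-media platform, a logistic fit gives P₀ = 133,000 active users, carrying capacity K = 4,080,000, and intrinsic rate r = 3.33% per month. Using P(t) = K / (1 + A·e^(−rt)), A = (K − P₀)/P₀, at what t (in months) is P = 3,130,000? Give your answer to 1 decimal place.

t ≈ 137.6 months

A = (4080000 − 133000)/133000 = 29.67669
3130000 = 4080000/(1 + 29.67669·e^(−0.0333t)) → 1 + 29.67669·e^(−0.0333t) = 1.30351
e^(−0.0333t) = 0.010227 → t = ln(97.77689)/0.0333 = 4.58269/0.0333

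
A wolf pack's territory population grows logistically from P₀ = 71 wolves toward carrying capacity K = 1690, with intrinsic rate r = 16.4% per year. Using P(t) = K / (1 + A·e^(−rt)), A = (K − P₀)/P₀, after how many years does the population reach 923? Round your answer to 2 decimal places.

t ≈ 20.20 years

A = (1690 − 71)/71 = 22.80282
923 = 1690/(1 + 22.80282·e^(−0.164t)) → 1 + 22.80282·e^(−0.164t) = 1.83099
e^(−0.164t) = 0.036442 → t = ln(27.44068)/0.164 = 3.31203/0.164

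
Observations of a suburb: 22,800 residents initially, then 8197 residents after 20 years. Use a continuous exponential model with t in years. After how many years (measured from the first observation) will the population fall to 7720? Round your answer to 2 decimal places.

t ≈ 21.17 years

r = ln(8197/22800) / 20 ≈ -0.05115 per year
t = ln(7720/22800) / r = -1.08295 / -0.05115 ≈ 21.172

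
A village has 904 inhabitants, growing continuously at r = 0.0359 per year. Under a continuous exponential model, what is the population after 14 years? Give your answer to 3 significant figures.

P(14) = 904 · e^(0.0359·14) = 904 · e^(0.5026)
= 904 · 1.65301 ≈ 1494.32

≈ 1,490 inhabitants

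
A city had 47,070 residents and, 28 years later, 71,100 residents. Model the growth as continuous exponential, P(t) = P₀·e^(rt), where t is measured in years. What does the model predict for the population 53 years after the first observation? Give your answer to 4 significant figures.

r = ln(71100/47070) / 28 ≈ 0.01473 per year
P(53) = 47070 · e^(0.01473·53) = 47070 · 2.18303 ≈ 102755.01

≈ 102,800 residents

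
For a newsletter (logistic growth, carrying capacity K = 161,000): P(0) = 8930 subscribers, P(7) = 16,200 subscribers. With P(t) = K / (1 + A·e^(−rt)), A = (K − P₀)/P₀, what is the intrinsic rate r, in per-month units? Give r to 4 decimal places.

A = (161000 − 8930)/8930 = 17.02912
16200 = 161000/(1 + 17.02912·e^(−r·7)) → e^(−7r) = (9.93827 − 1)/17.02912 = 0.524882
r = −ln(0.524882)/7 = 0.64458/7

r ≈ 0.0921 per month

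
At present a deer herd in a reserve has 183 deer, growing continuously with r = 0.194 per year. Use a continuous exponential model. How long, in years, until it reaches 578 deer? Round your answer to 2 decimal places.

t ≈ 5.93 years

578 = 183 · e^(0.194·t)
t = ln(578/183) / 0.194 = ln(3.15847) / 0.194 = 1.15009 / 0.194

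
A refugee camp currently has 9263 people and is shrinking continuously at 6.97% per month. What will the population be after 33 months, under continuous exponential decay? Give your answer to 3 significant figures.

P(33) = 9263 · e^(-0.0697·33) = 9263 · e^(-2.3001)
= 9263 · 0.10025 ≈ 928.6

≈ 929 people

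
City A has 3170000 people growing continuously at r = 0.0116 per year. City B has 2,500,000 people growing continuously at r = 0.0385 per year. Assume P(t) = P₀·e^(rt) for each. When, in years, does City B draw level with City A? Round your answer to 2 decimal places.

t ≈ 8.83 years

3170000·e^(0.0116t) = 2500000·e^(0.0385t)
3170000/2500000 = e^((0.0385 − 0.0116)t) → ln(1.268) = 0.0269·t
t = 0.23744 / 0.0269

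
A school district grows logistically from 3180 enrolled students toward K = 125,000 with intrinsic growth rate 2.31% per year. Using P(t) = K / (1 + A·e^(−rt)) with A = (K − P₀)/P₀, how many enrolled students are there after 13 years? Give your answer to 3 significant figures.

≈ 4,260 enrolled students

A = (125000 − 3180)/3180 = 38.30818
P(13) = 125000 / (1 + 38.30818·e^(−0.0231·13)) = 125000 / (1 + 38.30818·0.740596)
= 125000 / 29.37088 ≈ 4255.92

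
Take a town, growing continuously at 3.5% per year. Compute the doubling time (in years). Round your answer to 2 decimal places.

doubling time ≈ 19.80 years

doubling time = ln(2) / |r| = 0.69315 / 0.035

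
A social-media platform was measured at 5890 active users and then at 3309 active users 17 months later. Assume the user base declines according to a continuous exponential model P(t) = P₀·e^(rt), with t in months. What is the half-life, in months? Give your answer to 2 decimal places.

r = ln(3309/5890) / 17 = ln(0.5618) / 17 ≈ -0.033918 per month
half-life = ln 2 / |r| = 0.69315 / 0.033918

half-life ≈ 20.44 months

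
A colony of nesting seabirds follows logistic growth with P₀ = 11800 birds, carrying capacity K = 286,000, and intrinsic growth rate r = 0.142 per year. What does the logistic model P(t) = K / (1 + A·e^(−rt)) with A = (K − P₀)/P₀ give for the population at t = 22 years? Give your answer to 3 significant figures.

A = (286000 − 11800)/11800 = 23.23729
P(22) = 286000 / (1 + 23.23729·e^(−0.142·22)) = 286000 / (1 + 23.23729·0.043981)
= 286000 / 2.022 ≈ 141444.35

≈ 141,000 birds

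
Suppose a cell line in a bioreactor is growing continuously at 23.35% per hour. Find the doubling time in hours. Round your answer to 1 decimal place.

doubling time ≈ 3.0 hours

doubling time = ln(2) / |r| = 0.69315 / 0.2335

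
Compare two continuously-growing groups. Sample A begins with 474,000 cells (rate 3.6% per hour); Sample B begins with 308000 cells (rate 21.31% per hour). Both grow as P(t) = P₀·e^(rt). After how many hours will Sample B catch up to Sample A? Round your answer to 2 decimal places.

t ≈ 2.43 hours

474000·e^(0.036t) = 308000·e^(0.2131t)
474000/308000 = e^((0.2131 − 0.036)t) → ln(1.53896) = 0.1771·t
t = 0.43111 / 0.1771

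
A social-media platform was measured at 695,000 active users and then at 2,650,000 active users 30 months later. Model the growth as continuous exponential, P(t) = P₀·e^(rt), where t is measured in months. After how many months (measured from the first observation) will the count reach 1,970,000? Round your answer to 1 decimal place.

t ≈ 23.4 months

r = ln(2650000/695000) / 30 ≈ 0.044613 per month
t = ln(1970000/695000) / r = 1.04188 / 0.044613 ≈ 23.353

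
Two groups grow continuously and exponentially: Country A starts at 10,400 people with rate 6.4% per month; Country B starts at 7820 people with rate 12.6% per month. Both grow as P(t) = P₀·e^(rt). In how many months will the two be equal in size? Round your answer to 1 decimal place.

10400·e^(0.064t) = 7820·e^(0.126t)
10400/7820 = e^((0.126 − 0.064)t) → ln(1.32992) = 0.062·t
t = 0.28512 / 0.062

t ≈ 4.6 months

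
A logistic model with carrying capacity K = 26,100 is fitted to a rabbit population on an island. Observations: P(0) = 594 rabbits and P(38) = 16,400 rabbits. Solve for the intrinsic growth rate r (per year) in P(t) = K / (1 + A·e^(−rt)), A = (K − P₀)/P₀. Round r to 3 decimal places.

A = (26100 − 594)/594 = 42.93939
16400 = 26100/(1 + 42.93939·e^(−r·38)) → e^(−38r) = (1.59146 − 1)/42.93939 = 0.013774
r = −ln(0.013774)/38 = 4.28495/38

r ≈ 0.113 per year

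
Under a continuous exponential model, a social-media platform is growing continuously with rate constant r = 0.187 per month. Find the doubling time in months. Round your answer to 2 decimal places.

doubling time ≈ 3.71 months

doubling time = ln(2) / |r| = 0.69315 / 0.187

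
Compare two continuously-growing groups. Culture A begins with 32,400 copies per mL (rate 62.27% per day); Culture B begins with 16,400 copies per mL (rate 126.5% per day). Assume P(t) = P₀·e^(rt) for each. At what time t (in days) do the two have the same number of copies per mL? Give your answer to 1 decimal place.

32400·e^(0.6227t) = 16400·e^(1.265t)
32400/16400 = e^((1.265 − 0.6227)t) → ln(1.97561) = 0.6423·t
t = 0.68088 / 0.6423

t ≈ 1.1 days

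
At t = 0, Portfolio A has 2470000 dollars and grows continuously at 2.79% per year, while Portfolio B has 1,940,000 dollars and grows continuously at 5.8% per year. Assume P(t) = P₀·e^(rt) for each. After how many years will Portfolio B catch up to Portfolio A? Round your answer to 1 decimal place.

2470000·e^(0.0279t) = 1940000·e^(0.058t)
2470000/1940000 = e^((0.058 − 0.0279)t) → ln(1.2732) = 0.0301·t
t = 0.24153 / 0.0301

t ≈ 8.0 years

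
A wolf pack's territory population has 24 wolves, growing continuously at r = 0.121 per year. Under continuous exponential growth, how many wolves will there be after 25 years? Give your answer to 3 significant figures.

P(25) = 24 · e^(0.121·25) = 24 · e^(3.025)
= 24 · 20.594 ≈ 494.26

≈ 494 wolves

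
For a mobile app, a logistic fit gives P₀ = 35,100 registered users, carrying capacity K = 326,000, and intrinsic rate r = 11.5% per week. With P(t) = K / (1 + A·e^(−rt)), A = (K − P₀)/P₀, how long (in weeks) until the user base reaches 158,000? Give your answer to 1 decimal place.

t ≈ 17.9 weeks

A = (326000 − 35100)/35100 = 8.28775
158000 = 326000/(1 + 8.28775·e^(−0.115t)) → 1 + 8.28775·e^(−0.115t) = 2.06329
e^(−0.115t) = 0.128297 → t = ln(7.79443)/0.115 = 2.05341/0.115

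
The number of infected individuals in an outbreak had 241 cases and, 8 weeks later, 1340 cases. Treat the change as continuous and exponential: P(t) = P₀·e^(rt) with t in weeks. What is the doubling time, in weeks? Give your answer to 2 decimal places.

doubling time ≈ 3.23 weeks

r = ln(1340/241) / 8 = ln(5.56017) / 8 ≈ 0.214453 per week
doubling time = ln 2 / |r| = 0.69315 / 0.214453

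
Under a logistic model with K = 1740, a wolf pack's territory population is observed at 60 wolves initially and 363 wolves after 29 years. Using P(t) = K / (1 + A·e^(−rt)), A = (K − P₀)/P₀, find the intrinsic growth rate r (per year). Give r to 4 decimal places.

r ≈ 0.0689 per year

A = (1740 − 60)/60 = 28
363 = 1740/(1 + 28·e^(−r·29)) → e^(−29r) = (4.79339 − 1)/28 = 0.135478
r = −ln(0.135478)/29 = 1.99894/29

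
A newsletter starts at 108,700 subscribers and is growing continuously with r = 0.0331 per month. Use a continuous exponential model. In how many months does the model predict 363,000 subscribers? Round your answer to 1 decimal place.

t ≈ 36.4 months

363000 = 108700 · e^(0.0331·t)
t = ln(363000/108700) / 0.0331 = ln(3.33947) / 0.0331 = 1.20581 / 0.0331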